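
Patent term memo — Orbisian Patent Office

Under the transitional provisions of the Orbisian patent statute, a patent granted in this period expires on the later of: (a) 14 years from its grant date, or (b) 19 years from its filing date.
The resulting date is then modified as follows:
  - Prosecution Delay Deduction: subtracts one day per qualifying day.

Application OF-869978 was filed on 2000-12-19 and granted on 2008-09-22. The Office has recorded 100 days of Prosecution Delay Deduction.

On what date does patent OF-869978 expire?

(a) grant + 14 years → 22 September 2022.
(b) filing + 19 years → 19 December 2019.
Later of the two: 22 September 2022.
Prosecution Delay Deduction: −100 days → 14 June 2022.

June 14, 2022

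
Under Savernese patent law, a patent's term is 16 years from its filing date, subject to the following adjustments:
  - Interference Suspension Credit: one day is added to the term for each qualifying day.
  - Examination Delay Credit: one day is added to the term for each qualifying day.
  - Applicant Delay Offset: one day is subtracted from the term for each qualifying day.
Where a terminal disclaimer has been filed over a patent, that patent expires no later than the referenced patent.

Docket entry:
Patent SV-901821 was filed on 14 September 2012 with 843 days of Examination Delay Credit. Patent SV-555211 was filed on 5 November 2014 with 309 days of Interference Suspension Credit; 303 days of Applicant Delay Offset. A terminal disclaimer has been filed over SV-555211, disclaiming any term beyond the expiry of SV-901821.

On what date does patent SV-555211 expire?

Natural term of SV-555211:
  Base: filing + 16 years → 5 November 2030.
  Interference Suspension Credit: +309 days → 10 September 2031.
  Applicant Delay Offset: −303 days → 11 November 2030.
Expiry of referenced patent SV-901821:
  Base: filing + 16 years → 14 September 2028.
  Examination Delay Credit: +843 days → 5 January 2031.
Terminal disclaimer: SV-555211 expires on the earlier of 11 November 2030 and 5 January 2031.

2030-11-11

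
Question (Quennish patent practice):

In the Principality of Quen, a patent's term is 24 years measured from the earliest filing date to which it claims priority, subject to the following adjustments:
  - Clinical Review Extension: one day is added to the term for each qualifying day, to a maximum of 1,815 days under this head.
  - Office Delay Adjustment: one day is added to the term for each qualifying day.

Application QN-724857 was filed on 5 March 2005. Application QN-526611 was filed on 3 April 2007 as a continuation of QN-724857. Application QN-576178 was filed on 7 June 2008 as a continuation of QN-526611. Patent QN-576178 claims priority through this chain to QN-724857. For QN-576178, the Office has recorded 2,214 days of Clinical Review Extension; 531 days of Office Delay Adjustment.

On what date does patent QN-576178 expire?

August 7, 2035

Earliest priority filing: 5 March 2005.
Base term: 5 March 2005 + 24 years → 5 March 2029.
Clinical Review Extension: 2214 days claimed exceeds the 1815-day cap, so +1815 days → 22 February 2034.
Office Delay Adjustment: +531 days → 7 August 2035.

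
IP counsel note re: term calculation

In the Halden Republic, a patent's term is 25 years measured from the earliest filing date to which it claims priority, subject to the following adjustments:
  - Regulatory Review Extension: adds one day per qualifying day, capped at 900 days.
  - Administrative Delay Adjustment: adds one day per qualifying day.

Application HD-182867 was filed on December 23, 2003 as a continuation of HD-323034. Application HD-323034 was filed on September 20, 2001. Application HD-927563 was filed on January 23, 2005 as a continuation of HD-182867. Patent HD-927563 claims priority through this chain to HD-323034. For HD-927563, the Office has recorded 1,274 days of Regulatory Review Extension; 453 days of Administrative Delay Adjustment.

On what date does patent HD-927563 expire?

Earliest priority filing: 20 September 2001.
Base term: 20 September 2001 + 25 years → 20 September 2026.
Regulatory Review Extension: 1274 days claimed exceeds the 900-day cap, so +900 days → 8 March 2029.
Administrative Delay Adjustment: +453 days → 4 June 2030.

June 4, 2030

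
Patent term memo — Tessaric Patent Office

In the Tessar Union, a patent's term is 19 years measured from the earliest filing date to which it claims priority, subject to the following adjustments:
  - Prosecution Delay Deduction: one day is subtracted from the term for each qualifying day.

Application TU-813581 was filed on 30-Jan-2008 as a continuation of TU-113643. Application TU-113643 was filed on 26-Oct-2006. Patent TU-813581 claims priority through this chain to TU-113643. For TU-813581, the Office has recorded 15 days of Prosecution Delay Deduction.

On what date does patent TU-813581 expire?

Earliest priority filing: 26 October 2006.
Base term: 26 October 2006 + 19 years → 26 October 2025.
Prosecution Delay Deduction: −15 days → 11 October 2025.

2025-10-11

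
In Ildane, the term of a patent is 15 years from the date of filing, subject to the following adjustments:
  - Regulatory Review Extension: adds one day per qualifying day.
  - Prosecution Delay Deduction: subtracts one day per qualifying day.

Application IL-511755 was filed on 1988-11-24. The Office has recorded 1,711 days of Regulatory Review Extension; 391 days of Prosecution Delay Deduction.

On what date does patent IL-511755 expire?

Base term: filing date + 15 years → 24 November 2003.
Regulatory Review Extension: +1711 days → 31 July 2008.
Prosecution Delay Deduction: −391 days → 6 July 2007.

July 6, 2007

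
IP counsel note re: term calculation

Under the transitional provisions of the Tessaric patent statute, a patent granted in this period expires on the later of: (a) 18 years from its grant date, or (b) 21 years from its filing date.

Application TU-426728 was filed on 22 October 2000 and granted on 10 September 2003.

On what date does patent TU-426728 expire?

October 22, 2021

(a) grant + 18 years → 10 September 2021.
(b) filing + 21 years → 22 October 2021.
Later of the two: 22 October 2021.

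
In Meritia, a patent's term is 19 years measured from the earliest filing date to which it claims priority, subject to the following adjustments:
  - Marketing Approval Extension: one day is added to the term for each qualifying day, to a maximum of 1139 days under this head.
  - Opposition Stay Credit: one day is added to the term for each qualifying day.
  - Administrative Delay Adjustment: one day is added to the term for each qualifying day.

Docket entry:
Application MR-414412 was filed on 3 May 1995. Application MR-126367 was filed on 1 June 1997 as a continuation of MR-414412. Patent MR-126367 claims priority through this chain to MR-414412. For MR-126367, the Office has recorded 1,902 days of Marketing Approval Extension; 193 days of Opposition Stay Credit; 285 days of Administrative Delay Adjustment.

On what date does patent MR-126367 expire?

Earliest priority filing: 3 May 1995.
Base term: 3 May 1995 + 19 years → 3 May 2014.
Marketing Approval Extension: 1902 days claimed exceeds the 1139-day cap, so +1139 days → 15 June 2017.
Opposition Stay Credit: +193 days → 25 December 2017.
Administrative Delay Adjustment: +285 days → 6 October 2018.

2018-10-06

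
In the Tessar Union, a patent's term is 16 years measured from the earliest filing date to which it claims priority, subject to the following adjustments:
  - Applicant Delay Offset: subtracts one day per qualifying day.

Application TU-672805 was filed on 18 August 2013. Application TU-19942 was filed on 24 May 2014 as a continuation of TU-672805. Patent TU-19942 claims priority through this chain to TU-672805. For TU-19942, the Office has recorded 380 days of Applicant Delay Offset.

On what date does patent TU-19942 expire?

Earliest priority filing: 18 August 2013.
Base term: 18 August 2013 + 16 years → 18 August 2029.
Applicant Delay Offset: −380 days → 3 August 2028.

August 3, 2028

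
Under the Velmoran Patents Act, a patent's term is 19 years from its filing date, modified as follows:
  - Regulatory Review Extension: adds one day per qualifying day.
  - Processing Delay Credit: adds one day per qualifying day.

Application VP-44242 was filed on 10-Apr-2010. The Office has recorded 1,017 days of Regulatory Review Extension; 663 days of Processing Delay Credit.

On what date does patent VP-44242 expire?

Base term: filing date + 19 years → 10 April 2029.
Regulatory Review Extension: +1017 days → 22 January 2032.
Processing Delay Credit: +663 days → 15 November 2033.

November 15, 2033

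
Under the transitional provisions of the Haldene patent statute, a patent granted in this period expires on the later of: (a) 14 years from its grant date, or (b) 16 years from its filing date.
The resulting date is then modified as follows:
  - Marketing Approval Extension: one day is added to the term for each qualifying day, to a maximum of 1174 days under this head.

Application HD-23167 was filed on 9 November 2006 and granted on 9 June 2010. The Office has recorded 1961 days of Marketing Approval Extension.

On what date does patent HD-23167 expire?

(a) grant + 14 years → 9 June 2024.
(b) filing + 16 years → 9 November 2022.
Later of the two: 9 June 2024.
Marketing Approval Extension: 1961 days claimed exceeds the 1174-day cap, so +1174 days → 27 August 2027.

August 27, 2027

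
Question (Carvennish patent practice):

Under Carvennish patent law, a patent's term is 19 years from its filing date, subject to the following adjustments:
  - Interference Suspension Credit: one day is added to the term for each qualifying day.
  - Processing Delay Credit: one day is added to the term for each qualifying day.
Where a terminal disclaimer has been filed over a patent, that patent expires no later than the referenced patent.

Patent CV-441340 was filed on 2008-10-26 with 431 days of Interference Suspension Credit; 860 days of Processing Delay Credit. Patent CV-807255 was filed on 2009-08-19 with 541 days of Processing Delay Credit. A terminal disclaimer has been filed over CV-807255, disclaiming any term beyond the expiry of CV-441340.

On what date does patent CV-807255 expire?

Natural term of CV-807255:
  Base: filing + 19 years → 19 August 2028.
  Processing Delay Credit: +541 days → 11 February 2030.
Expiry of referenced patent CV-441340:
  Base: filing + 19 years → 26 October 2027.
  Interference Suspension Credit: +431 days → 30 December 2028.
  Processing Delay Credit: +860 days → 9 May 2031.
Terminal disclaimer: CV-807255 expires on the earlier of 11 February 2030 and 9 May 2031.

February 11, 2030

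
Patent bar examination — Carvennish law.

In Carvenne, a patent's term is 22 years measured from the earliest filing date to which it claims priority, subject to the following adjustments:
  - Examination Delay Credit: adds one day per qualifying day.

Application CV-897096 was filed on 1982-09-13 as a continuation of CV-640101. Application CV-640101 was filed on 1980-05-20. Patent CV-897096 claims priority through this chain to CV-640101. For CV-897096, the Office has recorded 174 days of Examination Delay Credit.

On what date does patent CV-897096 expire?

Earliest priority filing: 20 May 1980.
Base term: 20 May 1980 + 22 years → 20 May 2002.
Examination Delay Credit: +174 days → 10 November 2002.

2002-11-10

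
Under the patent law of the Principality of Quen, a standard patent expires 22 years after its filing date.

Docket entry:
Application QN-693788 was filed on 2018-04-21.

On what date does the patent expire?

Filing date + 22 years → 21 April 2040.

2040-04-21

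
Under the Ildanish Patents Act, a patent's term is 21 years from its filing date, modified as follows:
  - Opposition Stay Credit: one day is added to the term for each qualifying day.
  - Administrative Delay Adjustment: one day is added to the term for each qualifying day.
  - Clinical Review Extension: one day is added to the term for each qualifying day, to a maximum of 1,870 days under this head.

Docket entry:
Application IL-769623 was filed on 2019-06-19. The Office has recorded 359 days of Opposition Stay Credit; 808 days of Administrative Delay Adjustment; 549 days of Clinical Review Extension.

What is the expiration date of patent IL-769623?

March 1, 2045

Base term: filing date + 21 years → 19 June 2040.
Opposition Stay Credit: +359 days → 13 June 2041.
Administrative Delay Adjustment: +808 days → 30 August 2043.
Clinical Review Extension: 549 days (within the 1870-day cap) → +549 days → 1 March 2045.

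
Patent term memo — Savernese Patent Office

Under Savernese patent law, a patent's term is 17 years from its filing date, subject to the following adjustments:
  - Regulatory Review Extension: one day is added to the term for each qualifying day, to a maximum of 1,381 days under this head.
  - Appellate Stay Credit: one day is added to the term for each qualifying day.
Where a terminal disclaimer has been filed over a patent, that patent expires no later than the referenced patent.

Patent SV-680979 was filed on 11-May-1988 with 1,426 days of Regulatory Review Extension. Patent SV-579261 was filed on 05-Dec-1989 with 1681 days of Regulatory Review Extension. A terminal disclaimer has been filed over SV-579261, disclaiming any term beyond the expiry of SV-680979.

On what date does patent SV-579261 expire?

Natural term of SV-579261:
  Base: filing + 17 years → 5 December 2006.
  Regulatory Review Extension: 1681 days claimed exceeds the 1381-day cap, so +1381 days → 16 September 2010.
Expiry of referenced patent SV-680979:
  Base: filing + 17 years → 11 May 2005.
  Regulatory Review Extension: 1426 days claimed exceeds the 1381-day cap, so +1381 days → 20 February 2009.
Terminal disclaimer: SV-579261 expires on the earlier of 16 September 2010 and 20 February 2009.

2009-02-20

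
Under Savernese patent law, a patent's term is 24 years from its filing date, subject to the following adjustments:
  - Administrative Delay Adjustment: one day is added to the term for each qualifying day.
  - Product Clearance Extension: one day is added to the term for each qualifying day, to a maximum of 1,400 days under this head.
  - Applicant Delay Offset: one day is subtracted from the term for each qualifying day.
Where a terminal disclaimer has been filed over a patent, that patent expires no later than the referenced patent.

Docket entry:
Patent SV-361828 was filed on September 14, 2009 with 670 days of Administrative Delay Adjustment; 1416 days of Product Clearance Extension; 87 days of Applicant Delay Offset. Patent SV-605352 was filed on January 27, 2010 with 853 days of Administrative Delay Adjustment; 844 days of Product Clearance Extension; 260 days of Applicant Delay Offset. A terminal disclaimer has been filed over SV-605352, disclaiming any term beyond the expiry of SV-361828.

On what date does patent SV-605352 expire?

2038-01-03

Natural term of SV-605352:
  Base: filing + 24 years → 27 January 2034.
  Administrative Delay Adjustment: +853 days → 29 May 2036.
  Product Clearance Extension: 844 days (within the 1400-day cap) → +844 days → 20 September 2038.
  Applicant Delay Offset: −260 days → 3 January 2038.
Expiry of referenced patent SV-361828:
  Base: filing + 24 years → 14 September 2033.
  Administrative Delay Adjustment: +670 days → 16 July 2035.
  Product Clearance Extension: 1416 days claimed exceeds the 1400-day cap, so +1400 days → 16 May 2039.
  Applicant Delay Offset: −87 days → 18 February 2039.
Terminal disclaimer: SV-605352 expires on the earlier of 3 January 2038 and 18 February 2039.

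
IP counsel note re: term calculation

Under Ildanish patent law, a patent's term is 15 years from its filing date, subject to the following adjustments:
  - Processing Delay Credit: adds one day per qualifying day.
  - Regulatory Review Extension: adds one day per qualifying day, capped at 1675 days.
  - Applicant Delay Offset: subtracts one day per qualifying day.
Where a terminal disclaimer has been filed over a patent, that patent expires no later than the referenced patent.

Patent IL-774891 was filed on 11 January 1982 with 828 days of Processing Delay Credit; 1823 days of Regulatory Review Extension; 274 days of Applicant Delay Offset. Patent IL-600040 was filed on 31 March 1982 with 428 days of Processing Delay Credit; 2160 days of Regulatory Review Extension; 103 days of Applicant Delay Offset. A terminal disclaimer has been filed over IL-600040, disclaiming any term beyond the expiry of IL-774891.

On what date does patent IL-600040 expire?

Natural term of IL-600040:
  Base: filing + 15 years → 31 March 1997.
  Processing Delay Credit: +428 days → 2 June 1998.
  Regulatory Review Extension: 2160 days claimed exceeds the 1675-day cap, so +1675 days → 2 January 2003.
  Applicant Delay Offset: −103 days → 21 September 2002.
Expiry of referenced patent IL-774891:
  Base: filing + 15 years → 11 January 1997.
  Processing Delay Credit: +828 days → 19 April 1999.
  Regulatory Review Extension: 1823 days claimed exceeds the 1675-day cap, so +1675 days → 19 November 2003.
  Applicant Delay Offset: −274 days → 18 February 2003.
Terminal disclaimer: IL-600040 expires on the earlier of 21 September 2002 and 18 February 2003.

2002-09-21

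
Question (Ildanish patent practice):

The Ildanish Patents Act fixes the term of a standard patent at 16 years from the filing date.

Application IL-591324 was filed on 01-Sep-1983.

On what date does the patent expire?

1999-09-01

Filing date + 16 years → 1 September 1999.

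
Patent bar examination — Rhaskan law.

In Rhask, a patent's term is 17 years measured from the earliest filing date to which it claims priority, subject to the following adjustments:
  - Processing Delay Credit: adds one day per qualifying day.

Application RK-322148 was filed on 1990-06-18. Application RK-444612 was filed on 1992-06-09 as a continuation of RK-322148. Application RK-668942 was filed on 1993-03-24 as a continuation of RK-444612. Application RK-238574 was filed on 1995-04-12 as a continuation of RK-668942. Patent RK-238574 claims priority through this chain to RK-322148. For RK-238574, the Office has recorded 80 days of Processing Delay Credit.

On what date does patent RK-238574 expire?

Earliest priority filing: 18 June 1990.
Base term: 18 June 1990 + 17 years → 18 June 2007.
Processing Delay Credit: +80 days → 6 September 2007.

2007-09-06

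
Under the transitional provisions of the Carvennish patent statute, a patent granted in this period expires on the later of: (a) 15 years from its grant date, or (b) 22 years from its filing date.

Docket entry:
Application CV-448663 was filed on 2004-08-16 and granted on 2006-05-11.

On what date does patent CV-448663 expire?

2026-08-16

(a) grant + 15 years → 11 May 2021.
(b) filing + 22 years → 16 August 2026.
Later of the two: 16 August 2026.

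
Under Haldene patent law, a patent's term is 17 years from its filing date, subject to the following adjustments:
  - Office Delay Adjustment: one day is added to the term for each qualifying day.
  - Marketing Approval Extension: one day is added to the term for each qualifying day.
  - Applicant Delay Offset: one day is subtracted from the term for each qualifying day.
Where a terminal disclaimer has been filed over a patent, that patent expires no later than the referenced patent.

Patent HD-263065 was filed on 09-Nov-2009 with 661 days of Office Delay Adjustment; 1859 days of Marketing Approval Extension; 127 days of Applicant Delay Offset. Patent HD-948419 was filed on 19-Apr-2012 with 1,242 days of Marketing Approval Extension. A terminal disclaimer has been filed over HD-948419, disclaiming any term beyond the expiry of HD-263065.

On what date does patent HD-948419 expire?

Natural term of HD-948419:
  Base: filing + 17 years → 19 April 2029.
  Marketing Approval Extension: +1242 days → 12 September 2032.
Expiry of referenced patent HD-263065:
  Base: filing + 17 years → 9 November 2026.
  Office Delay Adjustment: +661 days → 31 August 2028.
  Marketing Approval Extension: +1859 days → 3 October 2033.
  Applicant Delay Offset: −127 days → 29 May 2033.
Terminal disclaimer: HD-948419 expires on the earlier of 12 September 2032 and 29 May 2033.

2032-09-12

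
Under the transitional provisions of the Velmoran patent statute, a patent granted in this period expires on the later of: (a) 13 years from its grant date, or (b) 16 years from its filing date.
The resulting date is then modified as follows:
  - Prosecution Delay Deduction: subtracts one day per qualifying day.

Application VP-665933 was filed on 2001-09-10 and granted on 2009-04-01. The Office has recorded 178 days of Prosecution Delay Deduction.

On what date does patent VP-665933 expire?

(a) grant + 13 years → 1 April 2022.
(b) filing + 16 years → 10 September 2017.
Later of the two: 1 April 2022.
Prosecution Delay Deduction: −178 days → 5 October 2021.

2021-10-05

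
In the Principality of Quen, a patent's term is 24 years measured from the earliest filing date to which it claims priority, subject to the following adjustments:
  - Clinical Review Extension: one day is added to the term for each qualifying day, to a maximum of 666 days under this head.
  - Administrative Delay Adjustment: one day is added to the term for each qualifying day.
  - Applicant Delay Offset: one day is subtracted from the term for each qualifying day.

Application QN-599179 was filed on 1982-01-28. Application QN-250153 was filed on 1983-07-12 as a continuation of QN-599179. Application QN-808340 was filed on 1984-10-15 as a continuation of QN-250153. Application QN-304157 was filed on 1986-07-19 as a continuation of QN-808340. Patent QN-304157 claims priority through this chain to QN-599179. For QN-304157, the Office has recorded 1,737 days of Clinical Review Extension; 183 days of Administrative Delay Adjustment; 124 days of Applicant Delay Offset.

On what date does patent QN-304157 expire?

January 23, 2008

Earliest priority filing: 28 January 1982.
Base term: 28 January 1982 + 24 years → 28 January 2006.
Clinical Review Extension: 1737 days claimed exceeds the 666-day cap, so +666 days → 25 November 2007.
Administrative Delay Adjustment: +183 days → 26 May 2008.
Applicant Delay Offset: −124 days → 23 January 2008.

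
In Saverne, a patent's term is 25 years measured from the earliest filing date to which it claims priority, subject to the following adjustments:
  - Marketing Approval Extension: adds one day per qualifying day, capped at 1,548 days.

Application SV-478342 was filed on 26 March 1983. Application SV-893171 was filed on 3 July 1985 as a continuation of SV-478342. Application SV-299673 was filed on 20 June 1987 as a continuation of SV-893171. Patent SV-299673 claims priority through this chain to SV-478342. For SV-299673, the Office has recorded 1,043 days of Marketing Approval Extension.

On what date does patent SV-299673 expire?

Earliest priority filing: 26 March 1983.
Base term: 26 March 1983 + 25 years → 26 March 2008.
Marketing Approval Extension: 1043 days (within the 1548-day cap) → +1043 days → 2 February 2011.

February 2, 2011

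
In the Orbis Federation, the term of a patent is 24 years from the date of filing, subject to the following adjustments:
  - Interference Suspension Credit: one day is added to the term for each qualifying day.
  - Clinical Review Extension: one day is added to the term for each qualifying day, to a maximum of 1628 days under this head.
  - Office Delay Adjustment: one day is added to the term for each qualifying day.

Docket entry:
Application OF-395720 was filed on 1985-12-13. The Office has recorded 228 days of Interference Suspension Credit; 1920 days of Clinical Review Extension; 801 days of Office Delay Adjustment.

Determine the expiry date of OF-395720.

Base term: filing date + 24 years → 13 December 2009.
Interference Suspension Credit: +228 days → 29 July 2010.
Clinical Review Extension: 1920 days claimed exceeds the 1628-day cap, so +1628 days → 12 January 2015.
Office Delay Adjustment: +801 days → 23 March 2017.

March 23, 2017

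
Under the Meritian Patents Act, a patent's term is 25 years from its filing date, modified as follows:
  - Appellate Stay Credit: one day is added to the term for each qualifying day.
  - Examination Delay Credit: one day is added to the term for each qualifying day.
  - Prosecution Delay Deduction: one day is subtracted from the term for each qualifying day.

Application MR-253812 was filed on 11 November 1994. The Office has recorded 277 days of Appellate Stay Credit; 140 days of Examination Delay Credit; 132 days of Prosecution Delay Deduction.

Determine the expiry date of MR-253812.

2020-08-22

Base term: filing date + 25 years → 11 November 2019.
Appellate Stay Credit: +277 days → 14 August 2020.
Examination Delay Credit: +140 days → 1 January 2021.
Prosecution Delay Deduction: −132 days → 22 August 2020.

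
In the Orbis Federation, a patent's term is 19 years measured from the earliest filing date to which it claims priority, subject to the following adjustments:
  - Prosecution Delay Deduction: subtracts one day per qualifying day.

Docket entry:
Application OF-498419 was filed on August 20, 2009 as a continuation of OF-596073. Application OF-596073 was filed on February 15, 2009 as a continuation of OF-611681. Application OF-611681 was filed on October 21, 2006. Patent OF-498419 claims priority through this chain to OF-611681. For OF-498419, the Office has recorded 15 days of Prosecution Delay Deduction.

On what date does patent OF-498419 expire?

2025-10-06

Earliest priority filing: 21 October 2006.
Base term: 21 October 2006 + 19 years → 21 October 2025.
Prosecution Delay Deduction: −15 days → 6 October 2025.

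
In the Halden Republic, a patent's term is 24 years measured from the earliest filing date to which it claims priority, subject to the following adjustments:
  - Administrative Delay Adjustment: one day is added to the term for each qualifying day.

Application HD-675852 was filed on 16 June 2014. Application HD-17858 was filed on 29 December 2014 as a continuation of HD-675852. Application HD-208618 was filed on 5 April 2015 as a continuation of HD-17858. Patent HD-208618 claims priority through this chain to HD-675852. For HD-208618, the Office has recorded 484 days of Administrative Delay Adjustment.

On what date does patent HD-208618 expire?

Earliest priority filing: 16 June 2014.
Base term: 16 June 2014 + 24 years → 16 June 2038.
Administrative Delay Adjustment: +484 days → 13 October 2039.

October 13, 2039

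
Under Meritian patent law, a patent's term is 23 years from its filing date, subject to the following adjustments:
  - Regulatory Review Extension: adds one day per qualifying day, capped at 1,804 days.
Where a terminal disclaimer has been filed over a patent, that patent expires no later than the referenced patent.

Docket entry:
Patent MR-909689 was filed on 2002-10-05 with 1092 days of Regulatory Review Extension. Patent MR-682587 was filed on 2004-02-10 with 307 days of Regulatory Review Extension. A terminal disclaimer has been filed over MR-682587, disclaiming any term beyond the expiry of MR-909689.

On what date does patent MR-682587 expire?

Natural term of MR-682587:
  Base: filing + 23 years → 10 February 2027.
  Regulatory Review Extension: 307 days (within the 1804-day cap) → +307 days → 14 December 2027.
Expiry of referenced patent MR-909689:
  Base: filing + 23 years → 5 October 2025.
  Regulatory Review Extension: 1092 days (within the 1804-day cap) → +1092 days → 1 October 2028.
Terminal disclaimer: MR-682587 expires on the earlier of 14 December 2027 and 1 October 2028.

2027-12-14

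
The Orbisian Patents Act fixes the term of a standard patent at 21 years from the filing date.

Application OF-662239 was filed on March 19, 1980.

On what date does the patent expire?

March 19, 2001

Filing date + 21 years → 19 March 2001.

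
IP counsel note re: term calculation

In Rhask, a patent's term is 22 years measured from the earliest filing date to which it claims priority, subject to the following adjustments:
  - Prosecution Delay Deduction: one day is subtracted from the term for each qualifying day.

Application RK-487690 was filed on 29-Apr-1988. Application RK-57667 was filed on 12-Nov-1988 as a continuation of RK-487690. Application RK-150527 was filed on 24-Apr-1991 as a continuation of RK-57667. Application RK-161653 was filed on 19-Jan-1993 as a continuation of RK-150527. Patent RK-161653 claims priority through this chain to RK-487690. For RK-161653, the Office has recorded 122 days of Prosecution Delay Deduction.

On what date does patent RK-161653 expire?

Earliest priority filing: 29 April 1988.
Base term: 29 April 1988 + 22 years → 29 April 2010.
Prosecution Delay Deduction: −122 days → 28 December 2009.

December 28, 2009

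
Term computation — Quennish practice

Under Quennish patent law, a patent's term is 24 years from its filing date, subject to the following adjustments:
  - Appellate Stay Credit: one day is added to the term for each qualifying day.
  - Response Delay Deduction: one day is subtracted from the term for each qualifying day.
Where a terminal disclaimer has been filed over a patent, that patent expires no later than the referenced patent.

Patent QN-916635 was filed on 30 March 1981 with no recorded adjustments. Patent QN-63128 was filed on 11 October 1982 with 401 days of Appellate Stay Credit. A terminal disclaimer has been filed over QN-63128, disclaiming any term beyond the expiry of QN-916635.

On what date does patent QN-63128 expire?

March 30, 2005

Natural term of QN-63128:
  Base: filing + 24 years → 11 October 2006.
  Appellate Stay Credit: +401 days → 16 November 2007.
Expiry of referenced patent QN-916635:
  Base: filing + 24 years → 30 March 2005.
Terminal disclaimer: QN-63128 expires on the earlier of 16 November 2007 and 30 March 2005.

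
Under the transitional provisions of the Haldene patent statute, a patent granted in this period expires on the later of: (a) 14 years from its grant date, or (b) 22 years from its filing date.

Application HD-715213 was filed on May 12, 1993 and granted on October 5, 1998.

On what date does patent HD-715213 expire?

May 12, 2015

(a) grant + 14 years → 5 October 2012.
(b) filing + 22 years → 12 May 2015.
Later of the two: 12 May 2015.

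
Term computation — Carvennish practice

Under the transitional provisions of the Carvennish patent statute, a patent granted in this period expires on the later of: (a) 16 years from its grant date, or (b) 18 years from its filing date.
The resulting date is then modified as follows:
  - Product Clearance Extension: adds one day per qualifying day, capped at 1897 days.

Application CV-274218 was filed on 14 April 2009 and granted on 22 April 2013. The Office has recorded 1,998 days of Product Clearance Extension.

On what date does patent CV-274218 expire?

July 2, 2034

(a) grant + 16 years → 22 April 2029.
(b) filing + 18 years → 14 April 2027.
Later of the two: 22 April 2029.
Product Clearance Extension: 1998 days claimed exceeds the 1897-day cap, so +1897 days → 2 July 2034.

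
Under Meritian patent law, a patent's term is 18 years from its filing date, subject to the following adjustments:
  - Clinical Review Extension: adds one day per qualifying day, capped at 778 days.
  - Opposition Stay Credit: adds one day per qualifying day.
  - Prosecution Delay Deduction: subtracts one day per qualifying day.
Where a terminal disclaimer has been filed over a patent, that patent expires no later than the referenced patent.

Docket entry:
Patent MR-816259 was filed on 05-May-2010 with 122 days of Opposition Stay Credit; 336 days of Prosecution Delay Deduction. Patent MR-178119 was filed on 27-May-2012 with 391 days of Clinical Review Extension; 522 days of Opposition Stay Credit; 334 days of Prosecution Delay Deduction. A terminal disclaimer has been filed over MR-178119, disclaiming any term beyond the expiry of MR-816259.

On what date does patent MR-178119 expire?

2027-10-04

Natural term of MR-178119:
  Base: filing + 18 years → 27 May 2030.
  Clinical Review Extension: 391 days (within the 778-day cap) → +391 days → 22 June 2031.
  Opposition Stay Credit: +522 days → 25 November 2032.
  Prosecution Delay Deduction: −334 days → 27 December 2031.
Expiry of referenced patent MR-816259:
  Base: filing + 18 years → 5 May 2028.
  Opposition Stay Credit: +122 days → 4 September 2028.
  Prosecution Delay Deduction: −336 days → 4 October 2027.
Terminal disclaimer: MR-178119 expires on the earlier of 27 December 2031 and 4 October 2027.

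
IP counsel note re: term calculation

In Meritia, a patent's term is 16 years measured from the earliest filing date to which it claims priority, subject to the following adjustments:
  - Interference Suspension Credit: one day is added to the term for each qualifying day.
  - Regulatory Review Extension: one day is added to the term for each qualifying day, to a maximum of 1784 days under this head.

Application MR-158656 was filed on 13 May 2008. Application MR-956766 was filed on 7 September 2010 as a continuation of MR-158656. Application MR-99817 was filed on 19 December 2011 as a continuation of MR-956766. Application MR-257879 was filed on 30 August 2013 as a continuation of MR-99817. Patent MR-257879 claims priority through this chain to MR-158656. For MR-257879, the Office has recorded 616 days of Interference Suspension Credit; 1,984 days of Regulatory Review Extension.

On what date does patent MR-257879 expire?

December 8, 2030

Earliest priority filing: 13 May 2008.
Base term: 13 May 2008 + 16 years → 13 May 2024.
Interference Suspension Credit: +616 days → 19 January 2026.
Regulatory Review Extension: 1984 days claimed exceeds the 1784-day cap, so +1784 days → 8 December 2030.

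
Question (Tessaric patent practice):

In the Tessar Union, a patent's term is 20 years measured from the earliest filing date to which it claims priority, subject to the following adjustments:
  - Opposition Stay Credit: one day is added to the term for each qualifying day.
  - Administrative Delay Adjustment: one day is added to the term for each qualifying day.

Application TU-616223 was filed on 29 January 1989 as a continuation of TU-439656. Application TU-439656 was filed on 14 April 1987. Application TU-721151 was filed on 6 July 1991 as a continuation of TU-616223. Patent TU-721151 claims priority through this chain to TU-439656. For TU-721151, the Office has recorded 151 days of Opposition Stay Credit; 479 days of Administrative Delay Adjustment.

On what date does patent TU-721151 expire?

January 3, 2009

Earliest priority filing: 14 April 1987.
Base term: 14 April 1987 + 20 years → 14 April 2007.
Opposition Stay Credit: +151 days → 12 September 2007.
Administrative Delay Adjustment: +479 days → 3 January 2009.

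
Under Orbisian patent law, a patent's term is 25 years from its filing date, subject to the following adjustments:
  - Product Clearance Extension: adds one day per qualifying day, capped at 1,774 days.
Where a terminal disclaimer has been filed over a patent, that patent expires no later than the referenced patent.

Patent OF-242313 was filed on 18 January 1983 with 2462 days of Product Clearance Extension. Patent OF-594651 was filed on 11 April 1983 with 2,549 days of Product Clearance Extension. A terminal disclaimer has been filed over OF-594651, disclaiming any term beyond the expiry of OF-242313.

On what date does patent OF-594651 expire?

November 26, 2012

Natural term of OF-594651:
  Base: filing + 25 years → 11 April 2008.
  Product Clearance Extension: 2549 days claimed exceeds the 1774-day cap, so +1774 days → 18 February 2013.
Expiry of referenced patent OF-242313:
  Base: filing + 25 years → 18 January 2008.
  Product Clearance Extension: 2462 days claimed exceeds the 1774-day cap, so +1774 days → 26 November 2012.
Terminal disclaimer: OF-594651 expires on the earlier of 18 February 2013 and 26 November 2012.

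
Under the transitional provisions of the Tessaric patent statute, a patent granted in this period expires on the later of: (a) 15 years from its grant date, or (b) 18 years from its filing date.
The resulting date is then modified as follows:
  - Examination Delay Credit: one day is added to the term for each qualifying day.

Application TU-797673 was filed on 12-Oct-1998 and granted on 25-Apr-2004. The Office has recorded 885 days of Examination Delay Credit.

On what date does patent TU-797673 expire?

(a) grant + 15 years → 25 April 2019.
(b) filing + 18 years → 12 October 2016.
Later of the two: 25 April 2019.
Examination Delay Credit: +885 days → 26 September 2021.

2021-09-26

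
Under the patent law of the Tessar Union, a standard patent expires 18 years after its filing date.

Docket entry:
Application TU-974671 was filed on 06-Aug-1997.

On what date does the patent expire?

Filing date + 18 years → 6 August 2015.

2015-08-06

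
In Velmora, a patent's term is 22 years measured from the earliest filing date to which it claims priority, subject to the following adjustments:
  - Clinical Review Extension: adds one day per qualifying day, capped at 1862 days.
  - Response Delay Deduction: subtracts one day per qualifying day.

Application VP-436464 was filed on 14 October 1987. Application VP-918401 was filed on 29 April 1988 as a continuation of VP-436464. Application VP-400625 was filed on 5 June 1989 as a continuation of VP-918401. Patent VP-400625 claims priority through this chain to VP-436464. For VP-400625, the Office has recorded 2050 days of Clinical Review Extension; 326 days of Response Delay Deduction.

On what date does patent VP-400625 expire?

2013-12-28

Earliest priority filing: 14 October 1987.
Base term: 14 October 1987 + 22 years → 14 October 2009.
Clinical Review Extension: 2050 days claimed exceeds the 1862-day cap, so +1862 days → 19 November 2014.
Response Delay Deduction: −326 days → 28 December 2013.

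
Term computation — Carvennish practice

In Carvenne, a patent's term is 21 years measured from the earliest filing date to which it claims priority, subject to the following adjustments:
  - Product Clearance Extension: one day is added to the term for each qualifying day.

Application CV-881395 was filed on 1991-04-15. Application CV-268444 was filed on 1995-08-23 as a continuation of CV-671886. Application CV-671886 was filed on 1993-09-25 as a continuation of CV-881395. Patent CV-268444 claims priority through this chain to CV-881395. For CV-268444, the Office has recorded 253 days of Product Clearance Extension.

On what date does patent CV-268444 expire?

Earliest priority filing: 15 April 1991.
Base term: 15 April 1991 + 21 years → 15 April 2012.
Product Clearance Extension: +253 days → 24 December 2012.

December 24, 2012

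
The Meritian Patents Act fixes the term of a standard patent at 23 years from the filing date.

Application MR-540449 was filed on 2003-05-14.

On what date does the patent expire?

May 14, 2026

Filing date + 23 years → 14 May 2026.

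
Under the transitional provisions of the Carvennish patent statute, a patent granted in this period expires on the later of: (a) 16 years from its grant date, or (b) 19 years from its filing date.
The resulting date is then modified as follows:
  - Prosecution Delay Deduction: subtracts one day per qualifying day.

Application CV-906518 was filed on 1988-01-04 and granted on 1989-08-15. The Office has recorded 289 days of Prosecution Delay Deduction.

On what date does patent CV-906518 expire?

(a) grant + 16 years → 15 August 2005.
(b) filing + 19 years → 4 January 2007.
Later of the two: 4 January 2007.
Prosecution Delay Deduction: −289 days → 21 March 2006.

March 21, 2006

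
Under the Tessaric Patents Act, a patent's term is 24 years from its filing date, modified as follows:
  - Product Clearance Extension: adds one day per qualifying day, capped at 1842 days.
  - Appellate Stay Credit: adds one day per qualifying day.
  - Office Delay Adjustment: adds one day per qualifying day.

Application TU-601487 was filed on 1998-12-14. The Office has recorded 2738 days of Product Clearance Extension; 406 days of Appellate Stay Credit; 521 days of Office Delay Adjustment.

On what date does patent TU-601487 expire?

Base term: filing date + 24 years → 14 December 2022.
Product Clearance Extension: 2738 days claimed exceeds the 1842-day cap, so +1842 days → 30 December 2027.
Appellate Stay Credit: +406 days → 8 February 2029.
Office Delay Adjustment: +521 days → 14 July 2030.

2030-07-14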